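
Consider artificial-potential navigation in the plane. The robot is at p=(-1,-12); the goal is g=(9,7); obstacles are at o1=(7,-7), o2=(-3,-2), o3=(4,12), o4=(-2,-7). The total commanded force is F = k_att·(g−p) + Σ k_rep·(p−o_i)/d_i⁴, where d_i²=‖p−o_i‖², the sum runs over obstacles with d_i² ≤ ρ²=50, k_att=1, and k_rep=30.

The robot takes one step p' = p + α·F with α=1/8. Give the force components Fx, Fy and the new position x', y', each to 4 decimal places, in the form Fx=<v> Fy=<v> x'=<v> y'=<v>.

Fx=10.0444 Fy=18.7781 x'=0.2555 y'=-9.6527

F_att = 1·(g−p) = 1·(10,19) = (10.0000,19.0000)
o1: d²=89 > ρ²=50 → inactive
o2: d²=104 > ρ²=50 → inactive
o3: d²=601 > ρ²=50 → inactive
o4: d²=26 ≤ ρ²=50; F_rep = 30·(1,-5)/26² = (0.0444,-0.2219)
F = F_att + ΣF_rep = (10.0444,18.7781)
p' = p + 1/8·F = (0.2555,-9.6527)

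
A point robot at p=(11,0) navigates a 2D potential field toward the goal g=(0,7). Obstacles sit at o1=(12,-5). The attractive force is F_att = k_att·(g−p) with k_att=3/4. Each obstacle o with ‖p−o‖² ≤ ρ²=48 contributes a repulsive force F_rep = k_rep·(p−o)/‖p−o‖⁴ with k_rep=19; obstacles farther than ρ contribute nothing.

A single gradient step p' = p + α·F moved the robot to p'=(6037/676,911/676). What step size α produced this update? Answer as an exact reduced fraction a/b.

α = 1/4

F_att = 3/4·(g−p) = 3/4·(-11,7) = (-8.2500,5.2500)
o1: d²=26 ≤ ρ²=48; F_rep = 19·(-1,5)/26² = (-0.0281,0.1405)
F = F_att + ΣF_rep = (-8.2781,5.3905)
Δp = p'−p = (-2.0695,1.3476); α = Δx/Fx = (-1399/676) / (-1399/169) = 1/4
check: Δy/Fy = (911/676) / (911/169) = 1/4 ✓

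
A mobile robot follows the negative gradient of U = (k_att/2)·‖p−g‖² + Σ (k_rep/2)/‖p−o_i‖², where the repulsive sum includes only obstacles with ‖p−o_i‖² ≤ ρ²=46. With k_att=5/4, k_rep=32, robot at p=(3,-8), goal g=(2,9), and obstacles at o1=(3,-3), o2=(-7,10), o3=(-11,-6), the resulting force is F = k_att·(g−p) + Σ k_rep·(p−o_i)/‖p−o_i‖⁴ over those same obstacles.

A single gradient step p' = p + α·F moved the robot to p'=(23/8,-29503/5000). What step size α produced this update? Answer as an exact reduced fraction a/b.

α = 1/10

F_att = 5/4·(g−p) = 5/4·(-1,17) = (-1.2500,21.2500)
o1: d²=25 ≤ ρ²=46; F_rep = 32·(0,-5)/25² = (0.0000,-0.2560)
o2: d²=424 > ρ²=46 → inactive
o3: d²=200 > ρ²=46 → inactive
F = F_att + ΣF_rep = (-1.2500,20.9940)
Δp = p'−p = (-0.1250,2.0994); α = Δx/Fx = (-1/8) / (-5/4) = 1/10
check: Δy/Fy = (10497/5000) / (10497/500) = 1/10 ✓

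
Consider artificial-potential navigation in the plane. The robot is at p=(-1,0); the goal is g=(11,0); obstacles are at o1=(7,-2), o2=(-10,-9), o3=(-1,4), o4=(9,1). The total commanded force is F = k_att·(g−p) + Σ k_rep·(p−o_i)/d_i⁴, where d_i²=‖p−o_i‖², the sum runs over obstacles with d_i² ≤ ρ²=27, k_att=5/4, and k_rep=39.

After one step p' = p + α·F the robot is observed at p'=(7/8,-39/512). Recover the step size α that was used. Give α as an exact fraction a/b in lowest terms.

F_att = 5/4·(g−p) = 5/4·(12,0) = (15.0000,0.0000)
o1: d²=68 > ρ²=27 → inactive
o2: d²=162 > ρ²=27 → inactive
o3: d²=16 ≤ ρ²=27; F_rep = 39·(0,-4)/16² = (0.0000,-0.6094)
o4: d²=101 > ρ²=27 → inactive
F = F_att + ΣF_rep = (15.0000,-0.6094)
Δp = p'−p = (1.8750,-0.0762); α = Δx/Fx = (15/8) / (15) = 1/8
check: Δy/Fy = (-39/512) / (-39/64) = 1/8 ✓

α = 1/8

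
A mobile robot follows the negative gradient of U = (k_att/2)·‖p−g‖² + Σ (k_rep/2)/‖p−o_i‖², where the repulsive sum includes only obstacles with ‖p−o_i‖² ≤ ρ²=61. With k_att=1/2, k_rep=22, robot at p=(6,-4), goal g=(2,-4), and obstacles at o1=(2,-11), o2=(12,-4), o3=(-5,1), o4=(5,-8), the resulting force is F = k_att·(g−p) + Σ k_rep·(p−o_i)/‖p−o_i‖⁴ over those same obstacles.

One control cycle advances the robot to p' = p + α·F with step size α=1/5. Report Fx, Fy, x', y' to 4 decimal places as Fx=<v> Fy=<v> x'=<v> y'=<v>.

F_att = 1/2·(g−p) = 1/2·(-4,0) = (-2.0000,0.0000)
o1: d²=65 > ρ²=61 → inactive
o2: d²=36 ≤ ρ²=61; F_rep = 22·(-6,0)/36² = (-0.1019,0.0000)
o3: d²=146 > ρ²=61 → inactive
o4: d²=17 ≤ ρ²=61; F_rep = 22·(1,4)/17² = (0.0761,0.3045)
F = F_att + ΣF_rep = (-2.0257,0.3045)
p' = p + 1/5·F = (5.5949,-3.9391)

Fx=-2.0257 Fy=0.3045 x'=5.5949 y'=-3.9391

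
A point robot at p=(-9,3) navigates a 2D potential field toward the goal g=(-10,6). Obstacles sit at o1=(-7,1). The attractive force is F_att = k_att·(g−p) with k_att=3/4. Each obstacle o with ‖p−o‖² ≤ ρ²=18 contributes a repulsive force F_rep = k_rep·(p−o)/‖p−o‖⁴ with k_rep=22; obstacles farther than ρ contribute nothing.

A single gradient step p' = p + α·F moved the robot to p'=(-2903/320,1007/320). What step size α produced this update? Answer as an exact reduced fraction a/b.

F_att = 3/4·(g−p) = 3/4·(-1,3) = (-0.7500,2.2500)
o1: d²=8 ≤ ρ²=18; F_rep = 22·(-2,2)/8² = (-0.6875,0.6875)
F = F_att + ΣF_rep = (-1.4375,2.9375)
Δp = p'−p = (-0.0719,0.1469); α = Δx/Fx = (-23/320) / (-23/16) = 1/20
check: Δy/Fy = (47/320) / (47/16) = 1/20 ✓

α = 1/20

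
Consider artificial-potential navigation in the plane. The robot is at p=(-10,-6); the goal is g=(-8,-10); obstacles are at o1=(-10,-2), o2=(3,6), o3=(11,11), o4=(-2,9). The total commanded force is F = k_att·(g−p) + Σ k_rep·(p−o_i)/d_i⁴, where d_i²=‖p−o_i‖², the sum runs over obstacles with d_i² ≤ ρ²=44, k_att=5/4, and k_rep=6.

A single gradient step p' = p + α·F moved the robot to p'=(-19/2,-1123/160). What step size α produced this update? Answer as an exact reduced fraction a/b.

α = 1/5

F_att = 5/4·(g−p) = 5/4·(2,-4) = (2.5000,-5.0000)
o1: d²=16 ≤ ρ²=44; F_rep = 6·(0,-4)/16² = (0.0000,-0.0938)
o2: d²=313 > ρ²=44 → inactive
o3: d²=730 > ρ²=44 → inactive
o4: d²=289 > ρ²=44 → inactive
F = F_att + ΣF_rep = (2.5000,-5.0938)
Δp = p'−p = (0.5000,-1.0188); α = Δx/Fx = (1/2) / (5/2) = 1/5
check: Δy/Fy = (-163/160) / (-163/32) = 1/5 ✓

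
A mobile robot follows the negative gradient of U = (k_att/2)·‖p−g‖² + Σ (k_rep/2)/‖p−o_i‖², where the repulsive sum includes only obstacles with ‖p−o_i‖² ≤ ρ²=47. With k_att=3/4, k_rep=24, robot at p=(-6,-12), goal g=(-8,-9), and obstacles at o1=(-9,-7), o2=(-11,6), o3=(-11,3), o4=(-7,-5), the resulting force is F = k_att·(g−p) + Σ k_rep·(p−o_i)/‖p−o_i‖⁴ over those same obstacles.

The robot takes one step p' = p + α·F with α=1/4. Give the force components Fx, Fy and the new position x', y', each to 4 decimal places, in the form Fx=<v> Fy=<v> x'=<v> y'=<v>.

Fx=-1.4377 Fy=2.1462 x'=-6.3594 y'=-11.4635

F_att = 3/4·(g−p) = 3/4·(-2,3) = (-1.5000,2.2500)
o1: d²=34 ≤ ρ²=47; F_rep = 24·(3,-5)/34² = (0.0623,-0.1038)
o2: d²=349 > ρ²=47 → inactive
o3: d²=250 > ρ²=47 → inactive
o4: d²=50 > ρ²=47 → inactive
F = F_att + ΣF_rep = (-1.4377,2.1462)
p' = p + 1/4·F = (-6.3594,-11.4635)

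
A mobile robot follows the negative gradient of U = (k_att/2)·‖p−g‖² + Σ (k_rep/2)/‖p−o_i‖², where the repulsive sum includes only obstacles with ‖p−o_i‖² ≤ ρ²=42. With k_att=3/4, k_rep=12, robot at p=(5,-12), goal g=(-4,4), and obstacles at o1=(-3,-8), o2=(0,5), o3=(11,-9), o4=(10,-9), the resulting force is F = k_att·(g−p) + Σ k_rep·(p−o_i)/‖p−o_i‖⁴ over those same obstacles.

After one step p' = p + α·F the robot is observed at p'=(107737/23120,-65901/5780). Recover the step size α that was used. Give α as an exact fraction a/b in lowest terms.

α = 1/20

F_att = 3/4·(g−p) = 3/4·(-9,16) = (-6.7500,12.0000)
o1: d²=80 > ρ²=42 → inactive
o2: d²=314 > ρ²=42 → inactive
o3: d²=45 > ρ²=42 → inactive
o4: d²=34 ≤ ρ²=42; F_rep = 12·(-5,-3)/34² = (-0.0519,-0.0311)
F = F_att + ΣF_rep = (-6.8019,11.9689)
Δp = p'−p = (-0.3401,0.5984); α = Δx/Fx = (-7863/23120) / (-7863/1156) = 1/20
check: Δy/Fy = (3459/5780) / (3459/289) = 1/20 ✓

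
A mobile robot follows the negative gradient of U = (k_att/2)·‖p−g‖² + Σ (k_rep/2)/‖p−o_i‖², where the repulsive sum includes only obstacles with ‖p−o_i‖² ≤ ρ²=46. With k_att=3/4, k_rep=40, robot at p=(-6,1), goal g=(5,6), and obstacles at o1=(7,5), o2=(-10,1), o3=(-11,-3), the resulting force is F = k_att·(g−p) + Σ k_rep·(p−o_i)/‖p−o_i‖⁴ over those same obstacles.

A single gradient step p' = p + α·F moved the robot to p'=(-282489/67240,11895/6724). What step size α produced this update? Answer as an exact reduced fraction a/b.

F_att = 3/4·(g−p) = 3/4·(11,5) = (8.2500,3.7500)
o1: d²=185 > ρ²=46 → inactive
o2: d²=16 ≤ ρ²=46; F_rep = 40·(4,0)/16² = (0.6250,0.0000)
o3: d²=41 ≤ ρ²=46; F_rep = 40·(5,4)/41² = (0.1190,0.0952)
F = F_att + ΣF_rep = (8.9940,3.8452)
Δp = p'−p = (1.7988,0.7690); α = Δx/Fx = (120951/67240) / (120951/13448) = 1/5
check: Δy/Fy = (5171/6724) / (25855/6724) = 1/5 ✓

α = 1/5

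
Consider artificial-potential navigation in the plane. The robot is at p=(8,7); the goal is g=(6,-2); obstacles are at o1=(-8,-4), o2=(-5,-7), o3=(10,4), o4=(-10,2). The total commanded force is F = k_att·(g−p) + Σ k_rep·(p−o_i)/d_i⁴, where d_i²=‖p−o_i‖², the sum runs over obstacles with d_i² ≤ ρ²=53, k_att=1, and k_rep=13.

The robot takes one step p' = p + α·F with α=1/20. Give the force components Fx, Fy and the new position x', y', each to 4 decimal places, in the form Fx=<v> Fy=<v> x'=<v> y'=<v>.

F_att = 1·(g−p) = 1·(-2,-9) = (-2.0000,-9.0000)
o1: d²=377 > ρ²=53 → inactive
o2: d²=365 > ρ²=53 → inactive
o3: d²=13 ≤ ρ²=53; F_rep = 13·(-2,3)/13² = (-0.1538,0.2308)
o4: d²=349 > ρ²=53 → inactive
F = F_att + ΣF_rep = (-2.1538,-8.7692)
p' = p + 1/20·F = (7.8923,6.5615)

Fx=-2.1538 Fy=-8.7692 x'=7.8923 y'=6.5615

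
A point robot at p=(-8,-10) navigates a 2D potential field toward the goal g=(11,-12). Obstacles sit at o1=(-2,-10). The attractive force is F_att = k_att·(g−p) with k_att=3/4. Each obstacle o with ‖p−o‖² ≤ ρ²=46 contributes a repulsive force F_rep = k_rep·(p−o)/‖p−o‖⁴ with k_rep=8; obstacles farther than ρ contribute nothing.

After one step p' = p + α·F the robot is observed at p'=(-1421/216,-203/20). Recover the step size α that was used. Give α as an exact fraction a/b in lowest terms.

α = 1/10

F_att = 3/4·(g−p) = 3/4·(19,-2) = (14.2500,-1.5000)
o1: d²=36 ≤ ρ²=46; F_rep = 8·(-6,0)/36² = (-0.0370,0.0000)
F = F_att + ΣF_rep = (14.2130,-1.5000)
Δp = p'−p = (1.4213,-0.1500); α = Δx/Fx = (307/216) / (1535/108) = 1/10
check: Δy/Fy = (-3/20) / (-3/2) = 1/10 ✓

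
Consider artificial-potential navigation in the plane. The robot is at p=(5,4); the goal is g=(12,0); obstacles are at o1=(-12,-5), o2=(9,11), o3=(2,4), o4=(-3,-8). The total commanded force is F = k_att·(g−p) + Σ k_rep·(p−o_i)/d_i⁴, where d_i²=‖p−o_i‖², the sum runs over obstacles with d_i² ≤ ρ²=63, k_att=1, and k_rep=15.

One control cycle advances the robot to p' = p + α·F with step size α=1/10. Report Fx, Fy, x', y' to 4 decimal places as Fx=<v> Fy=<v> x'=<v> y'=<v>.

F_att = 1·(g−p) = 1·(7,-4) = (7.0000,-4.0000)
o1: d²=370 > ρ²=63 → inactive
o2: d²=65 > ρ²=63 → inactive
o3: d²=9 ≤ ρ²=63; F_rep = 15·(3,0)/9² = (0.5556,0.0000)
o4: d²=208 > ρ²=63 → inactive
F = F_att + ΣF_rep = (7.5556,-4.0000)
p' = p + 1/10·F = (5.7556,3.6000)

Fx=7.5556 Fy=-4.0000 x'=5.7556 y'=3.6000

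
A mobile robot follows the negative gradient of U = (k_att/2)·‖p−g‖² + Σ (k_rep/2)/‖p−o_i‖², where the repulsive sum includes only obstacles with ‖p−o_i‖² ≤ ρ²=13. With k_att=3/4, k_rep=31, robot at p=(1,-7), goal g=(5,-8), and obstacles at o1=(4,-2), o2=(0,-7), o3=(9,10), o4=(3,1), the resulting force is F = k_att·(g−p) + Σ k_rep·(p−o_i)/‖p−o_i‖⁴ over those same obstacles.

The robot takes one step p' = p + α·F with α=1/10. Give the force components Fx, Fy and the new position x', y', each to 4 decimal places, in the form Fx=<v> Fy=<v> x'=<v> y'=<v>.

F_att = 3/4·(g−p) = 3/4·(4,-1) = (3.0000,-0.7500)
o1: d²=34 > ρ²=13 → inactive
o2: d²=1 ≤ ρ²=13; F_rep = 31·(1,0)/1² = (31.0000,0.0000)
o3: d²=353 > ρ²=13 → inactive
o4: d²=68 > ρ²=13 → inactive
F = F_att + ΣF_rep = (34.0000,-0.7500)
p' = p + 1/10·F = (4.4000,-7.0750)

Fx=34.0000 Fy=-0.7500 x'=4.4000 y'=-7.0750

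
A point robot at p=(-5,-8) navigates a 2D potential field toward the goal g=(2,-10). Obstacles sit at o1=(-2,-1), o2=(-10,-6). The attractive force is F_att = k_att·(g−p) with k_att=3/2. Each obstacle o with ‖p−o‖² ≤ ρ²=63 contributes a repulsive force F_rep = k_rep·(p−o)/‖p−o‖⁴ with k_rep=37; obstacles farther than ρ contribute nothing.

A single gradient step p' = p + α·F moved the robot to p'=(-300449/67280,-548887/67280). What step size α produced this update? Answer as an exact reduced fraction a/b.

F_att = 3/2·(g−p) = 3/2·(7,-2) = (10.5000,-3.0000)
o1: d²=58 ≤ ρ²=63; F_rep = 37·(-3,-7)/58² = (-0.0330,-0.0770)
o2: d²=29 ≤ ρ²=63; F_rep = 37·(5,-2)/29² = (0.2200,-0.0880)
F = F_att + ΣF_rep = (10.6870,-3.1650)
Δp = p'−p = (0.5343,-0.1582); α = Δx/Fx = (35951/67280) / (35951/3364) = 1/20
check: Δy/Fy = (-10647/67280) / (-10647/3364) = 1/20 ✓

α = 1/20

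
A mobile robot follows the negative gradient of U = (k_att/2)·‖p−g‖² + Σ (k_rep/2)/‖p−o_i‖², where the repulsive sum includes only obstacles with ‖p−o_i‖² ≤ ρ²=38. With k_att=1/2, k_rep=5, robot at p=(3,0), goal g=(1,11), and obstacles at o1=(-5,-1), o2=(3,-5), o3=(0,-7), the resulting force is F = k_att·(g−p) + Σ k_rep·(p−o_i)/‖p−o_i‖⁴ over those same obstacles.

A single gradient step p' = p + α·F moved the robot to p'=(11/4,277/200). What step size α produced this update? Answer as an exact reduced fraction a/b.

α = 1/4

F_att = 1/2·(g−p) = 1/2·(-2,11) = (-1.0000,5.5000)
o1: d²=65 > ρ²=38 → inactive
o2: d²=25 ≤ ρ²=38; F_rep = 5·(0,5)/25² = (0.0000,0.0400)
o3: d²=58 > ρ²=38 → inactive
F = F_att + ΣF_rep = (-1.0000,5.5400)
Δp = p'−p = (-0.2500,1.3850); α = Δx/Fx = (-1/4) / (-1) = 1/4
check: Δy/Fy = (277/200) / (277/50) = 1/4 ✓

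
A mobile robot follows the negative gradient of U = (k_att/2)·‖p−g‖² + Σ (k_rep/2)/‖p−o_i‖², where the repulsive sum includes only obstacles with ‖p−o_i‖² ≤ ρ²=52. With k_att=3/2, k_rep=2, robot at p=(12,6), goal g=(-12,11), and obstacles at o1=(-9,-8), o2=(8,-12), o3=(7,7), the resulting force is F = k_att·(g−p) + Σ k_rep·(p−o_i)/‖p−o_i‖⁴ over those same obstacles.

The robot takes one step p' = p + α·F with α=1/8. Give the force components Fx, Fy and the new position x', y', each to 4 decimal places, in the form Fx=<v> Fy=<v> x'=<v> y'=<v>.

F_att = 3/2·(g−p) = 3/2·(-24,5) = (-36.0000,7.5000)
o1: d²=637 > ρ²=52 → inactive
o2: d²=340 > ρ²=52 → inactive
o3: d²=26 ≤ ρ²=52; F_rep = 2·(5,-1)/26² = (0.0148,-0.0030)
F = F_att + ΣF_rep = (-35.9852,7.4970)
p' = p + 1/8·F = (7.5018,6.9371)

Fx=-35.9852 Fy=7.4970 x'=7.5018 y'=6.9371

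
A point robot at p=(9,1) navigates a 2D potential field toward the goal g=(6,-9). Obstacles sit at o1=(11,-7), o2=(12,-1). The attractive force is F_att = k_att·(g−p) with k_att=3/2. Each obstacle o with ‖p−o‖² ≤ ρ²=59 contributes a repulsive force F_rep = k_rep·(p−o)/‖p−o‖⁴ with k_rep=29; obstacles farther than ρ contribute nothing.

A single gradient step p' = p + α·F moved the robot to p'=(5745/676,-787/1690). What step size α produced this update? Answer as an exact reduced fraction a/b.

α = 1/10

F_att = 3/2·(g−p) = 3/2·(-3,-10) = (-4.5000,-15.0000)
o1: d²=68 > ρ²=59 → inactive
o2: d²=13 ≤ ρ²=59; F_rep = 29·(-3,2)/13² = (-0.5148,0.3432)
F = F_att + ΣF_rep = (-5.0148,-14.6568)
Δp = p'−p = (-0.5015,-1.4657); α = Δx/Fx = (-339/676) / (-1695/338) = 1/10
check: Δy/Fy = (-2477/1690) / (-2477/169) = 1/10 ✓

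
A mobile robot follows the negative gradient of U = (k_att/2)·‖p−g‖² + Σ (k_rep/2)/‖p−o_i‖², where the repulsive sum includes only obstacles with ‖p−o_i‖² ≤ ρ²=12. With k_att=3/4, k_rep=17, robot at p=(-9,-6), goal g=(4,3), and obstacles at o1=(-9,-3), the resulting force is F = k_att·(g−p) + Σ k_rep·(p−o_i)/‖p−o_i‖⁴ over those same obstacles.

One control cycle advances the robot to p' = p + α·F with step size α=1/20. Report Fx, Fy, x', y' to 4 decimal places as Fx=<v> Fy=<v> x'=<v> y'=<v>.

Fx=9.7500 Fy=6.1204 x'=-8.5125 y'=-5.6940

F_att = 3/4·(g−p) = 3/4·(13,9) = (9.7500,6.7500)
o1: d²=9 ≤ ρ²=12; F_rep = 17·(0,-3)/9² = (0.0000,-0.6296)
F = F_att + ΣF_rep = (9.7500,6.1204)
p' = p + 1/20·F = (-8.5125,-5.6940)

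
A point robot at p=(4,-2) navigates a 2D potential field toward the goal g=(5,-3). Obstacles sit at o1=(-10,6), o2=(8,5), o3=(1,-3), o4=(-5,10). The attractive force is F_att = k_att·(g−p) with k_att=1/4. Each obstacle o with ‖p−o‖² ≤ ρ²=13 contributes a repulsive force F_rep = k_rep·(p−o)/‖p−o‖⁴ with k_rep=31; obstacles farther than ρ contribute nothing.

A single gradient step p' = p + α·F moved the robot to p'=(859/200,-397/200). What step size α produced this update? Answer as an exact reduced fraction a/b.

α = 1/4

F_att = 1/4·(g−p) = 1/4·(1,-1) = (0.2500,-0.2500)
o1: d²=260 > ρ²=13 → inactive
o2: d²=65 > ρ²=13 → inactive
o3: d²=10 ≤ ρ²=13; F_rep = 31·(3,1)/10² = (0.9300,0.3100)
o4: d²=225 > ρ²=13 → inactive
F = F_att + ΣF_rep = (1.1800,0.0600)
Δp = p'−p = (0.2950,0.0150); α = Δx/Fx = (59/200) / (59/50) = 1/4
check: Δy/Fy = (3/200) / (3/50) = 1/4 ✓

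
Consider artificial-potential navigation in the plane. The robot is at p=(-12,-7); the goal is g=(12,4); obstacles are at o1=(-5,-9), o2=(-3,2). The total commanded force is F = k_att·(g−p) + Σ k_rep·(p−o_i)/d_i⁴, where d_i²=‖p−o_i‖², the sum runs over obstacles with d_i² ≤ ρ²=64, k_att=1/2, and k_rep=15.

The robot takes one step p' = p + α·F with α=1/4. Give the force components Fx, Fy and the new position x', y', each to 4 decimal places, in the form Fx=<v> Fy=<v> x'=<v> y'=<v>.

F_att = 1/2·(g−p) = 1/2·(24,11) = (12.0000,5.5000)
o1: d²=53 ≤ ρ²=64; F_rep = 15·(-7,2)/53² = (-0.0374,0.0107)
o2: d²=162 > ρ²=64 → inactive
F = F_att + ΣF_rep = (11.9626,5.5107)
p' = p + 1/4·F = (-9.0093,-5.6223)

Fx=11.9626 Fy=5.5107 x'=-9.0093 y'=-5.6223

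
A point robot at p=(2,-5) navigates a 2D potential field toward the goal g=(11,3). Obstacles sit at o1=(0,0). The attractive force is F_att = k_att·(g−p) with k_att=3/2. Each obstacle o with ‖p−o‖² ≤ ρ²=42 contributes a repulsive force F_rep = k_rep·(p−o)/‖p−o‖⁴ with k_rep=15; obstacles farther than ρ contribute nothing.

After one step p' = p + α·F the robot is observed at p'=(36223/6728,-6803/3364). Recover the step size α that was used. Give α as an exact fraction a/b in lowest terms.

α = 1/4

F_att = 3/2·(g−p) = 3/2·(9,8) = (13.5000,12.0000)
o1: d²=29 ≤ ρ²=42; F_rep = 15·(2,-5)/29² = (0.0357,-0.0892)
F = F_att + ΣF_rep = (13.5357,11.9108)
Δp = p'−p = (3.3839,2.9777); α = Δx/Fx = (22767/6728) / (22767/1682) = 1/4
check: Δy/Fy = (10017/3364) / (10017/841) = 1/4 ✓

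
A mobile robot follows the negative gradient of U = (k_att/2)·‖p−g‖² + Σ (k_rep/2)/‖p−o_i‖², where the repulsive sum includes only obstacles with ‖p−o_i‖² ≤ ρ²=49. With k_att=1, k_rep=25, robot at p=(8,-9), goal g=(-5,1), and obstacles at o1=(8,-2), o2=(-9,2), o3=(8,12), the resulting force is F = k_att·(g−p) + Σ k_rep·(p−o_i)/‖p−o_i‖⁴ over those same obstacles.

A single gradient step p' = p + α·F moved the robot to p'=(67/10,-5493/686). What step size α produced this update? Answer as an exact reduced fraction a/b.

F_att = 1·(g−p) = 1·(-13,10) = (-13.0000,10.0000)
o1: d²=49 ≤ ρ²=49; F_rep = 25·(0,-7)/49² = (0.0000,-0.0729)
o2: d²=410 > ρ²=49 → inactive
o3: d²=441 > ρ²=49 → inactive
F = F_att + ΣF_rep = (-13.0000,9.9271)
Δp = p'−p = (-1.3000,0.9927); α = Δx/Fx = (-13/10) / (-13) = 1/10
check: Δy/Fy = (681/686) / (3405/343) = 1/10 ✓

α = 1/10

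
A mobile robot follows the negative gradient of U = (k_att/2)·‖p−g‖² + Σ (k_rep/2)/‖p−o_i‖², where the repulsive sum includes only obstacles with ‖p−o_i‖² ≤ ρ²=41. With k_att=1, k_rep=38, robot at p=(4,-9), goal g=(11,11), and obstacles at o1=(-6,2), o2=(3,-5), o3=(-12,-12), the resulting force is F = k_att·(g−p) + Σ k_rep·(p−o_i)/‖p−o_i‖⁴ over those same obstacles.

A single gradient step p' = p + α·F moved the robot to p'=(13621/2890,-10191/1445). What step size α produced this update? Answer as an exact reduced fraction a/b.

α = 1/10

F_att = 1·(g−p) = 1·(7,20) = (7.0000,20.0000)
o1: d²=221 > ρ²=41 → inactive
o2: d²=17 ≤ ρ²=41; F_rep = 38·(1,-4)/17² = (0.1315,-0.5260)
o3: d²=265 > ρ²=41 → inactive
F = F_att + ΣF_rep = (7.1315,19.4740)
Δp = p'−p = (0.7131,1.9474); α = Δx/Fx = (2061/2890) / (2061/289) = 1/10
check: Δy/Fy = (2814/1445) / (5628/289) = 1/10 ✓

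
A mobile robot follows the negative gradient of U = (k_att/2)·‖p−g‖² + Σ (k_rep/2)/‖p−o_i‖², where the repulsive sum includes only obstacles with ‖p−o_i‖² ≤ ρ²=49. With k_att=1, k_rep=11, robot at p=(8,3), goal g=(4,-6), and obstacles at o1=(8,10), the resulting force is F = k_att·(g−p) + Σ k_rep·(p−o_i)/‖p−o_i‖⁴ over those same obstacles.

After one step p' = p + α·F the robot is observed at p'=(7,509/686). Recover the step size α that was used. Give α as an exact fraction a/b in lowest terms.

α = 1/4

F_att = 1·(g−p) = 1·(-4,-9) = (-4.0000,-9.0000)
o1: d²=49 ≤ ρ²=49; F_rep = 11·(0,-7)/49² = (0.0000,-0.0321)
F = F_att + ΣF_rep = (-4.0000,-9.0321)
Δp = p'−p = (-1.0000,-2.2580); α = Δx/Fx = (-1) / (-4) = 1/4
check: Δy/Fy = (-1549/686) / (-3098/343) = 1/4 ✓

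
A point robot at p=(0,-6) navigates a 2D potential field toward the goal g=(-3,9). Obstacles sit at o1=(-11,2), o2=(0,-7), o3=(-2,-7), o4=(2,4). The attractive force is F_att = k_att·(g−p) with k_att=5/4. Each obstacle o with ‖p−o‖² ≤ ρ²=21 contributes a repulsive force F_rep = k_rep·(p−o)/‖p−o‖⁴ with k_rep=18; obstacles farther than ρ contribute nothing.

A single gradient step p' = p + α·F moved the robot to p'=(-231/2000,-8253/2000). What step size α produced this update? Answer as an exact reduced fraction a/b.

α = 1/20

F_att = 5/4·(g−p) = 5/4·(-3,15) = (-3.7500,18.7500)
o1: d²=185 > ρ²=21 → inactive
o2: d²=1 ≤ ρ²=21; F_rep = 18·(0,1)/1² = (0.0000,18.0000)
o3: d²=5 ≤ ρ²=21; F_rep = 18·(2,1)/5² = (1.4400,0.7200)
o4: d²=104 > ρ²=21 → inactive
F = F_att + ΣF_rep = (-2.3100,37.4700)
Δp = p'−p = (-0.1155,1.8735); α = Δx/Fx = (-231/2000) / (-231/100) = 1/20
check: Δy/Fy = (3747/2000) / (3747/100) = 1/20 ✓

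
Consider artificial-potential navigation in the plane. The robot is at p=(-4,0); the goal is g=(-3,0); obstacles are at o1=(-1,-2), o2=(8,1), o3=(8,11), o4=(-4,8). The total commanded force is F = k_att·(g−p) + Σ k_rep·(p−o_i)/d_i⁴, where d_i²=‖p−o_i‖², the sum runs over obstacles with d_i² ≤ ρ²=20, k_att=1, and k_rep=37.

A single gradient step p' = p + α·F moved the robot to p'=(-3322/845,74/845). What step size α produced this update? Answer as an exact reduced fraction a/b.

F_att = 1·(g−p) = 1·(1,0) = (1.0000,0.0000)
o1: d²=13 ≤ ρ²=20; F_rep = 37·(-3,2)/13² = (-0.6568,0.4379)
o2: d²=145 > ρ²=20 → inactive
o3: d²=265 > ρ²=20 → inactive
o4: d²=64 > ρ²=20 → inactive
F = F_att + ΣF_rep = (0.3432,0.4379)
Δp = p'−p = (0.0686,0.0876); α = Δx/Fx = (58/845) / (58/169) = 1/5
check: Δy/Fy = (74/845) / (74/169) = 1/5 ✓

α = 1/5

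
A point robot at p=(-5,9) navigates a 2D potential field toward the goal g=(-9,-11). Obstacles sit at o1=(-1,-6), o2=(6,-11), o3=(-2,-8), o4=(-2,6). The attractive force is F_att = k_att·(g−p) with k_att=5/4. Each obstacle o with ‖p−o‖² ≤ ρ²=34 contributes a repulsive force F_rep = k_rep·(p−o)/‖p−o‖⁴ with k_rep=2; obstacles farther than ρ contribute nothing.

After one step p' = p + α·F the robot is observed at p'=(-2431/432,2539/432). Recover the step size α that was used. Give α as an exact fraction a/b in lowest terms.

α = 1/8

F_att = 5/4·(g−p) = 5/4·(-4,-20) = (-5.0000,-25.0000)
o1: d²=241 > ρ²=34 → inactive
o2: d²=521 > ρ²=34 → inactive
o3: d²=298 > ρ²=34 → inactive
o4: d²=18 ≤ ρ²=34; F_rep = 2·(-3,3)/18² = (-0.0185,0.0185)
F = F_att + ΣF_rep = (-5.0185,-24.9815)
Δp = p'−p = (-0.6273,-3.1227); α = Δx/Fx = (-271/432) / (-271/54) = 1/8
check: Δy/Fy = (-1349/432) / (-1349/54) = 1/8 ✓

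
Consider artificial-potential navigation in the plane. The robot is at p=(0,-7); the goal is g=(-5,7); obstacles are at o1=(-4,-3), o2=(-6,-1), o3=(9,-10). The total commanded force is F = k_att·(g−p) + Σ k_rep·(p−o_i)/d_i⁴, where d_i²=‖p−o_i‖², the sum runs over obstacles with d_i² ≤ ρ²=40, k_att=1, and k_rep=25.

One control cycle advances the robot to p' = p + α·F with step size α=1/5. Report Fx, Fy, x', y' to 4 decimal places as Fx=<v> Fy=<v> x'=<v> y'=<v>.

F_att = 1·(g−p) = 1·(-5,14) = (-5.0000,14.0000)
o1: d²=32 ≤ ρ²=40; F_rep = 25·(4,-4)/32² = (0.0977,-0.0977)
o2: d²=72 > ρ²=40 → inactive
o3: d²=90 > ρ²=40 → inactive
F = F_att + ΣF_rep = (-4.9023,13.9023)
p' = p + 1/5·F = (-0.9805,-4.2195)

Fx=-4.9023 Fy=13.9023 x'=-0.9805 y'=-4.2195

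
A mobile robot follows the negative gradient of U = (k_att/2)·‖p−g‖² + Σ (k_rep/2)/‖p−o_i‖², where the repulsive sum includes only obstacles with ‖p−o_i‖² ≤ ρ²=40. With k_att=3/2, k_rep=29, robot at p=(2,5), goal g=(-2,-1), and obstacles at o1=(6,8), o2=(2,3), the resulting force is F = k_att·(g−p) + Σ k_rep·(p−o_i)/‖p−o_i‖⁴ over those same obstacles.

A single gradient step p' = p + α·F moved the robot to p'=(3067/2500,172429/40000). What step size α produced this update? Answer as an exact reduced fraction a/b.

α = 1/8

F_att = 3/2·(g−p) = 3/2·(-4,-6) = (-6.0000,-9.0000)
o1: d²=25 ≤ ρ²=40; F_rep = 29·(-4,-3)/25² = (-0.1856,-0.1392)
o2: d²=4 ≤ ρ²=40; F_rep = 29·(0,2)/4² = (0.0000,3.6250)
F = F_att + ΣF_rep = (-6.1856,-5.5142)
Δp = p'−p = (-0.7732,-0.6893); α = Δx/Fx = (-1933/2500) / (-3866/625) = 1/8
check: Δy/Fy = (-27571/40000) / (-27571/5000) = 1/8 ✓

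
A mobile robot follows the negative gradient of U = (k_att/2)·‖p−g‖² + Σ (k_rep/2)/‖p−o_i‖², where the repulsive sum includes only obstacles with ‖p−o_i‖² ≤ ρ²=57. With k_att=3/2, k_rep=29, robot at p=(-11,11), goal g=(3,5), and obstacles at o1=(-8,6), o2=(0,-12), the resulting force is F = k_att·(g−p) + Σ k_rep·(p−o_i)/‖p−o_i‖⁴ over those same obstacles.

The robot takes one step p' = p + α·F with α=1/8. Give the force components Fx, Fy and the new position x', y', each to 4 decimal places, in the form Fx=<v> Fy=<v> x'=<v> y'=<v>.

Fx=20.9247 Fy=-8.8746 x'=-8.3844 y'=9.8907

F_att = 3/2·(g−p) = 3/2·(14,-6) = (21.0000,-9.0000)
o1: d²=34 ≤ ρ²=57; F_rep = 29·(-3,5)/34² = (-0.0753,0.1254)
o2: d²=650 > ρ²=57 → inactive
F = F_att + ΣF_rep = (20.9247,-8.8746)
p' = p + 1/8·F = (-8.3844,9.8907)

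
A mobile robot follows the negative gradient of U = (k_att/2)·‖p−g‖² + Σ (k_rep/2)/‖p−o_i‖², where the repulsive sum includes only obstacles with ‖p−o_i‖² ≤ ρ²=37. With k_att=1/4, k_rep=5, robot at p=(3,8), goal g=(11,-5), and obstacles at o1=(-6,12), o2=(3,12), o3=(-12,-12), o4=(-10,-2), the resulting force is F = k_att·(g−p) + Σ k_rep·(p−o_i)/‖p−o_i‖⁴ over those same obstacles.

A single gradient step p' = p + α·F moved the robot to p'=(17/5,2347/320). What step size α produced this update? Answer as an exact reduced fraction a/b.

α = 1/5

F_att = 1/4·(g−p) = 1/4·(8,-13) = (2.0000,-3.2500)
o1: d²=97 > ρ²=37 → inactive
o2: d²=16 ≤ ρ²=37; F_rep = 5·(0,-4)/16² = (0.0000,-0.0781)
o3: d²=625 > ρ²=37 → inactive
o4: d²=269 > ρ²=37 → inactive
F = F_att + ΣF_rep = (2.0000,-3.3281)
Δp = p'−p = (0.4000,-0.6656); α = Δx/Fx = (2/5) / (2) = 1/5
check: Δy/Fy = (-213/320) / (-213/64) = 1/5 ✓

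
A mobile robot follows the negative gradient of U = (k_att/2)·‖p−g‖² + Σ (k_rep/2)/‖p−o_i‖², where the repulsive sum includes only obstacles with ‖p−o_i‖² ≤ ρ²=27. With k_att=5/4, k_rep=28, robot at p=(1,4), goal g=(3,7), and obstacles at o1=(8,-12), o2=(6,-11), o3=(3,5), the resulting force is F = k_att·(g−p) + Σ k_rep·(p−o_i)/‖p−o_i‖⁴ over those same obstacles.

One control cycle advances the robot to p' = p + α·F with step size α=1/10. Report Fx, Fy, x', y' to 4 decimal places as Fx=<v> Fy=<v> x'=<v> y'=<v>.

Fx=0.2600 Fy=2.6300 x'=1.0260 y'=4.2630

F_att = 5/4·(g−p) = 5/4·(2,3) = (2.5000,3.7500)
o1: d²=305 > ρ²=27 → inactive
o2: d²=250 > ρ²=27 → inactive
o3: d²=5 ≤ ρ²=27; F_rep = 28·(-2,-1)/5² = (-2.2400,-1.1200)
F = F_att + ΣF_rep = (0.2600,2.6300)
p' = p + 1/10·F = (1.0260,4.2630)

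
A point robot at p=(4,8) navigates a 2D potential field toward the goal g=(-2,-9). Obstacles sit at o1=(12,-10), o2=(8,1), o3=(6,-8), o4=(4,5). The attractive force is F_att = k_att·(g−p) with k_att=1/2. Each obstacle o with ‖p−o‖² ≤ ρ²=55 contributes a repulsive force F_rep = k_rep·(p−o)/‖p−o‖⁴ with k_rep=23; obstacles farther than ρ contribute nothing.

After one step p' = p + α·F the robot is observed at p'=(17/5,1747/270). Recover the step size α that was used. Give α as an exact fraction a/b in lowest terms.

F_att = 1/2·(g−p) = 1/2·(-6,-17) = (-3.0000,-8.5000)
o1: d²=388 > ρ²=55 → inactive
o2: d²=65 > ρ²=55 → inactive
o3: d²=260 > ρ²=55 → inactive
o4: d²=9 ≤ ρ²=55; F_rep = 23·(0,3)/9² = (0.0000,0.8519)
F = F_att + ΣF_rep = (-3.0000,-7.6481)
Δp = p'−p = (-0.6000,-1.5296); α = Δx/Fx = (-3/5) / (-3) = 1/5
check: Δy/Fy = (-413/270) / (-413/54) = 1/5 ✓

α = 1/5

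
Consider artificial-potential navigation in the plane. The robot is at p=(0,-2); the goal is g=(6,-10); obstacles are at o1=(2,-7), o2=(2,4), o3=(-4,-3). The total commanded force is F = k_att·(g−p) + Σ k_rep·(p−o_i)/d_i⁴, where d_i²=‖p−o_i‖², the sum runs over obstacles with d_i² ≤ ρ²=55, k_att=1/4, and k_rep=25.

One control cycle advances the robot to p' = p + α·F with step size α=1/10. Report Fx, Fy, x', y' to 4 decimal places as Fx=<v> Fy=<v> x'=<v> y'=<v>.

F_att = 1/4·(g−p) = 1/4·(6,-8) = (1.5000,-2.0000)
o1: d²=29 ≤ ρ²=55; F_rep = 25·(-2,5)/29² = (-0.0595,0.1486)
o2: d²=40 ≤ ρ²=55; F_rep = 25·(-2,-6)/40² = (-0.0312,-0.0938)
o3: d²=17 ≤ ρ²=55; F_rep = 25·(4,1)/17² = (0.3460,0.0865)
F = F_att + ΣF_rep = (1.7553,-1.8586)
p' = p + 1/10·F = (0.1755,-2.1859)

Fx=1.7553 Fy=-1.8586 x'=0.1755 y'=-2.1859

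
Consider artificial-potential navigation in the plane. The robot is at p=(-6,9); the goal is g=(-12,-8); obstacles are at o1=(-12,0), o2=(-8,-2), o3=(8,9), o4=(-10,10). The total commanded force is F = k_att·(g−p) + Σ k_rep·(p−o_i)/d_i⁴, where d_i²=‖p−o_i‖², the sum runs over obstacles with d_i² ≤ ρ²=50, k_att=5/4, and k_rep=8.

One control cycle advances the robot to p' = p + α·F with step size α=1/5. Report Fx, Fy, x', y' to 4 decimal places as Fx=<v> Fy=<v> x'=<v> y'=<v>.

Fx=-7.3893 Fy=-21.2777 x'=-7.4779 y'=4.7445

F_att = 5/4·(g−p) = 5/4·(-6,-17) = (-7.5000,-21.2500)
o1: d²=117 > ρ²=50 → inactive
o2: d²=125 > ρ²=50 → inactive
o3: d²=196 > ρ²=50 → inactive
o4: d²=17 ≤ ρ²=50; F_rep = 8·(4,-1)/17² = (0.1107,-0.0277)
F = F_att + ΣF_rep = (-7.3893,-21.2777)
p' = p + 1/5·F = (-7.4779,4.7445)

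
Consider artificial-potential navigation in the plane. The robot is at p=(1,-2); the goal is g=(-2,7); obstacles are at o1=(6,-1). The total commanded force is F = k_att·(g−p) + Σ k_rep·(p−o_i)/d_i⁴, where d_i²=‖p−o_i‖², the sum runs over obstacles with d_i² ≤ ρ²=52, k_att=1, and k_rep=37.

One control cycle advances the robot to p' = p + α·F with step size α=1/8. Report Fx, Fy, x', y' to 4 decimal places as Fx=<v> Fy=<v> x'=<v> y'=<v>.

Fx=-3.2737 Fy=8.9453 x'=0.5908 y'=-0.8818

F_att = 1·(g−p) = 1·(-3,9) = (-3.0000,9.0000)
o1: d²=26 ≤ ρ²=52; F_rep = 37·(-5,-1)/26² = (-0.2737,-0.0547)
F = F_att + ΣF_rep = (-3.2737,8.9453)
p' = p + 1/8·F = (0.5908,-0.8818)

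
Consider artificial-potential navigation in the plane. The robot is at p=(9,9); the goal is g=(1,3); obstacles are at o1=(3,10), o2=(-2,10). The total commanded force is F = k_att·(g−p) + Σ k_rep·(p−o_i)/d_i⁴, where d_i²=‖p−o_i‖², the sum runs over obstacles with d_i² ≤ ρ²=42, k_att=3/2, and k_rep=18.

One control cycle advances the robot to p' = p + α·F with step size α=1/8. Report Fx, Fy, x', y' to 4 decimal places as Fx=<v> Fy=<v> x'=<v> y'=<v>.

F_att = 3/2·(g−p) = 3/2·(-8,-6) = (-12.0000,-9.0000)
o1: d²=37 ≤ ρ²=42; F_rep = 18·(6,-1)/37² = (0.0789,-0.0131)
o2: d²=122 > ρ²=42 → inactive
F = F_att + ΣF_rep = (-11.9211,-9.0131)
p' = p + 1/8·F = (7.5099,7.8734)

Fx=-11.9211 Fy=-9.0131 x'=7.5099 y'=7.8734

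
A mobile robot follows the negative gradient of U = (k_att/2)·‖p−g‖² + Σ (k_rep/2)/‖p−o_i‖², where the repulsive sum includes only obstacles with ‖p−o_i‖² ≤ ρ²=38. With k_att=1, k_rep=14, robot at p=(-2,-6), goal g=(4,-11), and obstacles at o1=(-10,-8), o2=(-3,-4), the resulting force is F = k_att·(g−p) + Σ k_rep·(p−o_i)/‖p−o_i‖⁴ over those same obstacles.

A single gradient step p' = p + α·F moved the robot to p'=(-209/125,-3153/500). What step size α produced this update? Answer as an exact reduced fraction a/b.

F_att = 1·(g−p) = 1·(6,-5) = (6.0000,-5.0000)
o1: d²=68 > ρ²=38 → inactive
o2: d²=5 ≤ ρ²=38; F_rep = 14·(1,-2)/5² = (0.5600,-1.1200)
F = F_att + ΣF_rep = (6.5600,-6.1200)
Δp = p'−p = (0.3280,-0.3060); α = Δx/Fx = (41/125) / (164/25) = 1/20
check: Δy/Fy = (-153/500) / (-153/25) = 1/20 ✓

α = 1/20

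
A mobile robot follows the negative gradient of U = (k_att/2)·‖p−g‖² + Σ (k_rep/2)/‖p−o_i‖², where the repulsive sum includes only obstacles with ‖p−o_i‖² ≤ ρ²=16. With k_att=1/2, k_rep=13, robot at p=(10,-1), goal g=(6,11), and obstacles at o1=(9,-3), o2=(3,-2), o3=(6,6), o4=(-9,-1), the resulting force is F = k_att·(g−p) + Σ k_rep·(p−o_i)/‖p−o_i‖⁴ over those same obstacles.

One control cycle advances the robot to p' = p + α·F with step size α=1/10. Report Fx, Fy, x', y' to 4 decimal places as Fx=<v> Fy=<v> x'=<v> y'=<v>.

Fx=-1.4800 Fy=7.0400 x'=9.8520 y'=-0.2960

F_att = 1/2·(g−p) = 1/2·(-4,12) = (-2.0000,6.0000)
o1: d²=5 ≤ ρ²=16; F_rep = 13·(1,2)/5² = (0.5200,1.0400)
o2: d²=50 > ρ²=16 → inactive
o3: d²=65 > ρ²=16 → inactive
o4: d²=361 > ρ²=16 → inactive
F = F_att + ΣF_rep = (-1.4800,7.0400)
p' = p + 1/10·F = (9.8520,-0.2960)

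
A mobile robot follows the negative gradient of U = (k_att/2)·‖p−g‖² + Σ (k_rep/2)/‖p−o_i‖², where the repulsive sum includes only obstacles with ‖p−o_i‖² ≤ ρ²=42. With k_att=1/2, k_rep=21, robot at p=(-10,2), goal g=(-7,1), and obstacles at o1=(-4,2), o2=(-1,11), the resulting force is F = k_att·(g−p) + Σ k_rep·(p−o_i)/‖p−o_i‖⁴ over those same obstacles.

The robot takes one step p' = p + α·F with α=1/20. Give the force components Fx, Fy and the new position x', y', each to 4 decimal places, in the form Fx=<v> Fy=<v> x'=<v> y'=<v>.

Fx=1.4028 Fy=-0.5000 x'=-9.9299 y'=1.9750

F_att = 1/2·(g−p) = 1/2·(3,-1) = (1.5000,-0.5000)
o1: d²=36 ≤ ρ²=42; F_rep = 21·(-6,0)/36² = (-0.0972,0.0000)
o2: d²=162 > ρ²=42 → inactive
F = F_att + ΣF_rep = (1.4028,-0.5000)
p' = p + 1/20·F = (-9.9299,1.9750)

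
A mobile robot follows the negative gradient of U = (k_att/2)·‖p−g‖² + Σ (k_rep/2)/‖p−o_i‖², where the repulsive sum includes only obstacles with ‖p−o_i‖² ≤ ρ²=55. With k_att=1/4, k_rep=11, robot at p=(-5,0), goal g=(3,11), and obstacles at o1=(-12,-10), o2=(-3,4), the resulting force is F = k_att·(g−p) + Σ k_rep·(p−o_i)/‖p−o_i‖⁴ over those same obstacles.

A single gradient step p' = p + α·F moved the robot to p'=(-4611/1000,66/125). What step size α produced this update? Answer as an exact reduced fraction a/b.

α = 1/5

F_att = 1/4·(g−p) = 1/4·(8,11) = (2.0000,2.7500)
o1: d²=149 > ρ²=55 → inactive
o2: d²=20 ≤ ρ²=55; F_rep = 11·(-2,-4)/20² = (-0.0550,-0.1100)
F = F_att + ΣF_rep = (1.9450,2.6400)
Δp = p'−p = (0.3890,0.5280); α = Δx/Fx = (389/1000) / (389/200) = 1/5
check: Δy/Fy = (66/125) / (66/25) = 1/5 ✓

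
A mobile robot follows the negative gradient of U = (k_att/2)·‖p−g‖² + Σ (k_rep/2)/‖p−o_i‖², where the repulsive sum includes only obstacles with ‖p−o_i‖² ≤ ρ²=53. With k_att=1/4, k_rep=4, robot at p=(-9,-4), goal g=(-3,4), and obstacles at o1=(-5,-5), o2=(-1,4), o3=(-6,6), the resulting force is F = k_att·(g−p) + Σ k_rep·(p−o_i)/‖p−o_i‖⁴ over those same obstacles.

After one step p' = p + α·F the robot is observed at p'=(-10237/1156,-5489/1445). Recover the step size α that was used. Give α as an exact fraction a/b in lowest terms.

F_att = 1/4·(g−p) = 1/4·(6,8) = (1.5000,2.0000)
o1: d²=17 ≤ ρ²=53; F_rep = 4·(-4,1)/17² = (-0.0554,0.0138)
o2: d²=128 > ρ²=53 → inactive
o3: d²=109 > ρ²=53 → inactive
F = F_att + ΣF_rep = (1.4446,2.0138)
Δp = p'−p = (0.1445,0.2014); α = Δx/Fx = (167/1156) / (835/578) = 1/10
check: Δy/Fy = (291/1445) / (582/289) = 1/10 ✓

α = 1/10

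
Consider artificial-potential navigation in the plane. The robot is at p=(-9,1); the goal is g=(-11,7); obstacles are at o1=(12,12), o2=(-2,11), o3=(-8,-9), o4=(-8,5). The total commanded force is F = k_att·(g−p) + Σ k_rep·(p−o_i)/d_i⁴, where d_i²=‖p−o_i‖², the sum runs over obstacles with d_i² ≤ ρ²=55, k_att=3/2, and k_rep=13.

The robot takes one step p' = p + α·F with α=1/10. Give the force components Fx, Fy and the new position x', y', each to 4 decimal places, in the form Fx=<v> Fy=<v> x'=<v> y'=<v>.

Fx=-3.0450 Fy=8.8201 x'=-9.3045 y'=1.8820

F_att = 3/2·(g−p) = 3/2·(-2,6) = (-3.0000,9.0000)
o1: d²=562 > ρ²=55 → inactive
o2: d²=149 > ρ²=55 → inactive
o3: d²=101 > ρ²=55 → inactive
o4: d²=17 ≤ ρ²=55; F_rep = 13·(-1,-4)/17² = (-0.0450,-0.1799)
F = F_att + ΣF_rep = (-3.0450,8.8201)
p' = p + 1/10·F = (-9.3045,1.8820)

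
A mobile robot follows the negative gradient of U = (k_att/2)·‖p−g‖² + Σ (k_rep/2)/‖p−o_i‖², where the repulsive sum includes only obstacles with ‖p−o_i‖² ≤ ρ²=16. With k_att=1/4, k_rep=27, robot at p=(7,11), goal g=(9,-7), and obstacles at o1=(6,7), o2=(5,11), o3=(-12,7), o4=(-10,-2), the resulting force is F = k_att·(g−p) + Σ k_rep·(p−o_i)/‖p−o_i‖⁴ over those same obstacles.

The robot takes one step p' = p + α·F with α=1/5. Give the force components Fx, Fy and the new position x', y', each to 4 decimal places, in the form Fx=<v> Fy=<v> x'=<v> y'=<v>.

F_att = 1/4·(g−p) = 1/4·(2,-18) = (0.5000,-4.5000)
o1: d²=17 > ρ²=16 → inactive
o2: d²=4 ≤ ρ²=16; F_rep = 27·(2,0)/4² = (3.3750,0.0000)
o3: d²=377 > ρ²=16 → inactive
o4: d²=458 > ρ²=16 → inactive
F = F_att + ΣF_rep = (3.8750,-4.5000)
p' = p + 1/5·F = (7.7750,10.1000)

Fx=3.8750 Fy=-4.5000 x'=7.7750 y'=10.1000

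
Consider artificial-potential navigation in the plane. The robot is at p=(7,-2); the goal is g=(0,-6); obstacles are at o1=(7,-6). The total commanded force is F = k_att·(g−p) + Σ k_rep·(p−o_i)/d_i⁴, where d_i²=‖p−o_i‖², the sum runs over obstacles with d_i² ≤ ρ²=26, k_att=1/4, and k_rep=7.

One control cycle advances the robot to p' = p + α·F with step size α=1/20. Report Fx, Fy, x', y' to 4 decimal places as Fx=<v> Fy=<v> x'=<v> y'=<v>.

Fx=-1.7500 Fy=-0.8906 x'=6.9125 y'=-2.0445

F_att = 1/4·(g−p) = 1/4·(-7,-4) = (-1.7500,-1.0000)
o1: d²=16 ≤ ρ²=26; F_rep = 7·(0,4)/16² = (0.0000,0.1094)
F = F_att + ΣF_rep = (-1.7500,-0.8906)
p' = p + 1/20·F = (6.9125,-2.0445)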